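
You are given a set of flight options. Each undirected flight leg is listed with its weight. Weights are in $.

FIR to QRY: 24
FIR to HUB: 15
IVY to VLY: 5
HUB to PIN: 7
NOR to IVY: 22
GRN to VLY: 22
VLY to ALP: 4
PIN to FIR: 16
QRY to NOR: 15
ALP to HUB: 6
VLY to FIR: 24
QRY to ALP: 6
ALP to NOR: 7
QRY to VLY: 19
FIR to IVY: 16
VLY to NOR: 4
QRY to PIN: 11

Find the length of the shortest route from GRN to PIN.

Compare a few routes:
GRN - VLY - ALP - HUB - PIN: 22+4+6+7 = 39
GRN - VLY - NOR - ALP - HUB - PIN: 22+4+7+6+7 = 46
GRN - VLY - ALP - QRY - PIN: 22+4+6+11 = 43
The minimum is $39 via GRN - VLY - ALP - HUB - PIN.

$39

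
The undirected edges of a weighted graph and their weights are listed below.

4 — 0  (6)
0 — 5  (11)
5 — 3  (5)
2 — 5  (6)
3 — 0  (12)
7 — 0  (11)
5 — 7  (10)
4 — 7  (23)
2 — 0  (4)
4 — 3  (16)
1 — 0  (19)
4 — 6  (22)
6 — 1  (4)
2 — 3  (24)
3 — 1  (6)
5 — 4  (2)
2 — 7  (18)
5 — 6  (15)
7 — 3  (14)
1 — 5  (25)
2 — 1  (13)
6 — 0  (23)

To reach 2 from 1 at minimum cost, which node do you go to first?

2

Candidate routes:
1 → 3 → 5 → 2: 6+5+6 = 17
1 → 2: 13 = 13
The minimum is 13 via 1 → 2.
So from 1 the first move is to 2.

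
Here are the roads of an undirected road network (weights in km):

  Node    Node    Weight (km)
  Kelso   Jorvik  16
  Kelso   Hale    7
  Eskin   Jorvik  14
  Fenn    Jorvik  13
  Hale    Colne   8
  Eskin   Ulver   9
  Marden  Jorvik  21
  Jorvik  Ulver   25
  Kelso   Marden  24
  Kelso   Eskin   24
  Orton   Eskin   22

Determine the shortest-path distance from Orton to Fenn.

Shortest distances from Orton:
Orton: 0
Eskin: 22  (via Orton)
Ulver: 31  (via Eskin)
Jorvik: 36  (via Eskin)
Kelso: 46  (via Eskin)
Fenn: 49  (via Jorvik)
Shortest route: Orton–Eskin–Jorvik–Fenn = 49 km.

49 km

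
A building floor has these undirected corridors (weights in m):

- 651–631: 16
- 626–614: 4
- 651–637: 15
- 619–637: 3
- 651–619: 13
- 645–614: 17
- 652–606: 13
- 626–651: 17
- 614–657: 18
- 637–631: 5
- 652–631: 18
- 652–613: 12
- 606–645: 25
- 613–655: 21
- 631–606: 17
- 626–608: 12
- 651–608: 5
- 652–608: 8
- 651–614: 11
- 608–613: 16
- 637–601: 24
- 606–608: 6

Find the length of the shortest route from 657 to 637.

Running Dijkstra from 657:
657: 0
614: 18  (via 657)
626: 22  (via 614)
651: 29  (via 614)
608: 34  (via 626)
645: 35  (via 614)
606: 40  (via 608)
619: 42  (via 651)
652: 42  (via 608)
637: 44  (via 651)
Shortest route: 657–614–651–637 = 44 m.

44 m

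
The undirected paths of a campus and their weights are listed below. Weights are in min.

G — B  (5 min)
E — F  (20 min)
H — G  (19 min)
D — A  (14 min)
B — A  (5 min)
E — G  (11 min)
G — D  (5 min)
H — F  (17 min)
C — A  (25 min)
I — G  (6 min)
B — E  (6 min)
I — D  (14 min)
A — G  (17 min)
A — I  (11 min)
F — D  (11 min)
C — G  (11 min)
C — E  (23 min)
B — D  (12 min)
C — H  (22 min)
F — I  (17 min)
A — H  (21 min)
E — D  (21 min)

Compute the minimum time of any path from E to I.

17 min

Shortest distances from E:
E: 0
B: 6  (via E)
A: 11  (via B)
G: 11  (via E)
D: 16  (via G)
I: 17  (via G)
Shortest route: E → G → I = 17 min.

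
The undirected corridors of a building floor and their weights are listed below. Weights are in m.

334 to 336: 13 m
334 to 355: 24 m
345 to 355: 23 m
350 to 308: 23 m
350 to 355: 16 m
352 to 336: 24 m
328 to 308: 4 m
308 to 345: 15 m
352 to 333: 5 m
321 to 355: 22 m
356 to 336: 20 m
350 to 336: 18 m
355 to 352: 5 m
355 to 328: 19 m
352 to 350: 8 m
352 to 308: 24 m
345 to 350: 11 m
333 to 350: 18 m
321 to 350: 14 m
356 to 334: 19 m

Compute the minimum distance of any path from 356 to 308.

Compare a few routes:
356–334–355–328–308: 19+24+19+4 = 66
356–336–350–308: 20+18+23 = 61
356–336–350–345–308: 20+18+11+15 = 64
Cheapest is 356–336–350–308 at 61 m.

61 m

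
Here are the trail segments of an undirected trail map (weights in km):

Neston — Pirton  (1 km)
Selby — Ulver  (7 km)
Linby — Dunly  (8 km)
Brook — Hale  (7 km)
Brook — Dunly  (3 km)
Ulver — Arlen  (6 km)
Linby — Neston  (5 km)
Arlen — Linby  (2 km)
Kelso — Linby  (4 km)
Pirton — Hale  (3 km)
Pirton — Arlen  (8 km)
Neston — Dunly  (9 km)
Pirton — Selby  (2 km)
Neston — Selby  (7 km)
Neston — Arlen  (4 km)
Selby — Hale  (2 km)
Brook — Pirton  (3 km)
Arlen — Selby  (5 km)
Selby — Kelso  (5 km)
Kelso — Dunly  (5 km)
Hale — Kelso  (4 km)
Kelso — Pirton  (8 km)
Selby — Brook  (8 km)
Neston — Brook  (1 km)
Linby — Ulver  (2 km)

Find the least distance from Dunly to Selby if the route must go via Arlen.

Shortest Dunly→Arlen: Dunly → Brook → Neston → Arlen = 8
Best Arlen to Selby: Arlen → Selby costing 5
Total via Arlen: 8 + 5 = 13 km.

13 km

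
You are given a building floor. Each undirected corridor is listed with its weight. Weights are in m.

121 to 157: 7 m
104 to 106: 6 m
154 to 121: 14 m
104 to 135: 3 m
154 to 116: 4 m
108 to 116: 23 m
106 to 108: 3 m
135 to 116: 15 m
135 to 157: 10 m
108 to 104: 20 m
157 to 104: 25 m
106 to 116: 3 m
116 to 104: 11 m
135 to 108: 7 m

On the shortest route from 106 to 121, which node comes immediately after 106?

Enumerating some paths:
106–104–135–157–121: 6+3+10+7 = 26
106–116–104–135–157–121: 3+11+3+10+7 = 34
106–116–154–121: 3+4+14 = 21
106–108–135–157–121: 3+7+10+7 = 27
The minimum is 21 m via 106–116–154–121.
So from 106 the first move is to 116.

116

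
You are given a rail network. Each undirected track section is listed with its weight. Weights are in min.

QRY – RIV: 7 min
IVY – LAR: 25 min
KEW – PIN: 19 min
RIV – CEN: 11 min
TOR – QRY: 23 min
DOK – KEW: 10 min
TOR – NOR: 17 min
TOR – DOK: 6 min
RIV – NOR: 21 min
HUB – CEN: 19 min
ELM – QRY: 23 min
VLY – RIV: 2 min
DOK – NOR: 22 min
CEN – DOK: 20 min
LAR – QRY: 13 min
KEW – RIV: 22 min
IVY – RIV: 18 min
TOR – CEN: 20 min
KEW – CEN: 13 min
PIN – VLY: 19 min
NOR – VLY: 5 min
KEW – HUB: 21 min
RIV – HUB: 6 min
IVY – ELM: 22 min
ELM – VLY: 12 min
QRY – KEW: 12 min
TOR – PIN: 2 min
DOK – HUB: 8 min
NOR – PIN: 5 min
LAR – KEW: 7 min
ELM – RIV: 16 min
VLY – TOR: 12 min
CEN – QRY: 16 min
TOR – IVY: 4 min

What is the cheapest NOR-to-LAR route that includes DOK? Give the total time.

Best NOR to DOK: NOR → PIN → TOR → DOK costing 13
Shortest DOK→LAR: DOK → KEW → LAR = 17
Total via DOK: 13 + 17 = 30 min.

30 min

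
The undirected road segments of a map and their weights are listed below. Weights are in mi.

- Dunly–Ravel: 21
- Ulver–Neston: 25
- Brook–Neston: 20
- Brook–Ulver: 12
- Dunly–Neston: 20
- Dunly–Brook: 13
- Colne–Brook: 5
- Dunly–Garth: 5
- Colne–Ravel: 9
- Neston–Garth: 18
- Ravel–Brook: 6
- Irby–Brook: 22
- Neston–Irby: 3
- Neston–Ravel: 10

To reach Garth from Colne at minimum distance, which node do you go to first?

Enumerating some paths:
Colne–Ravel–Brook–Dunly–Garth: 9+6+13+5 = 33
Colne–Brook–Dunly–Garth: 5+13+5 = 23
Cheapest is Colne–Brook–Dunly–Garth at 23 mi.
So from Colne the first move is to Brook.

Brook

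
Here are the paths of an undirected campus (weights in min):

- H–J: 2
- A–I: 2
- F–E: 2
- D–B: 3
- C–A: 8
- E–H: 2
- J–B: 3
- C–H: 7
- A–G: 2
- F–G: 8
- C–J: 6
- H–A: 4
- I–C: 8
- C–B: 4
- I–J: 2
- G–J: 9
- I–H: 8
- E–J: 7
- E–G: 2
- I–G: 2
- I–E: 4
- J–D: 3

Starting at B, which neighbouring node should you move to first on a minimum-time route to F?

Candidate routes:
B → J → H → E → F: 3+2+2+2 = 9
B → J → I → E → F: 3+2+4+2 = 11
B → D → J → H → E → F: 3+3+2+2+2 = 12
B → J → I → G → E → F: 3+2+2+2+2 = 11
Cheapest is B → J → H → E → F at 9 min.
So from B the first move is to J.

J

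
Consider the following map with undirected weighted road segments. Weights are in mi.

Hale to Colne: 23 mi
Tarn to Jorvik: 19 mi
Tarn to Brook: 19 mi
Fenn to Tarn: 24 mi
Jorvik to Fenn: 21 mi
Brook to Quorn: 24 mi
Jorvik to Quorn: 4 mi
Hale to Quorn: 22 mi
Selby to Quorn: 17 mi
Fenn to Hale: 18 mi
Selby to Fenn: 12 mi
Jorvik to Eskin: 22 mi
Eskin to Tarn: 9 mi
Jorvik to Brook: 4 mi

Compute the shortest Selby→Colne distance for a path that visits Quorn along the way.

Shortest Selby→Quorn: Selby → Quorn = 17
Shortest Quorn→Colne: Quorn → Hale → Colne = 45
Total via Quorn: 17 + 45 = 62 mi.

62 mi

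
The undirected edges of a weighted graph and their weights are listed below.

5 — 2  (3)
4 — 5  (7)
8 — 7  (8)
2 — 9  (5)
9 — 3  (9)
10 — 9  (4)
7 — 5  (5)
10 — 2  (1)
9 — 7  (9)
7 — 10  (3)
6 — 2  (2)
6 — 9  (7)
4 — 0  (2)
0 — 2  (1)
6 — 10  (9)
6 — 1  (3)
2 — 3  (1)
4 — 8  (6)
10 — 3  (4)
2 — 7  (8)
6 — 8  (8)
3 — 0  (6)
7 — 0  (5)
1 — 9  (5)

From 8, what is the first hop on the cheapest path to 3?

4

Enumerating some paths:
8 → 6 → 2 → 3: 8+2+1 = 11
8 → 4 → 0 → 2 → 3: 6+2+1+1 = 10
8 → 4 → 0 → 3: 6+2+6 = 14
8 → 7 → 10 → 2 → 3: 8+3+1+1 = 13
The minimum is 10 via 8 → 4 → 0 → 2 → 3.
So from 8 the first move is to 4.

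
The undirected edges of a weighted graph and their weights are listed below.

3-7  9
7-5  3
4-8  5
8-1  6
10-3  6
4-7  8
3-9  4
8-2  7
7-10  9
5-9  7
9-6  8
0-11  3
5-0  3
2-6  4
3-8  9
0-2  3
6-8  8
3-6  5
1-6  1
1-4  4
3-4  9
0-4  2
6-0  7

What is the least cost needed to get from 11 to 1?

Enumerating some paths:
11 - 0 - 4 - 1: 3+2+4 = 9
11 - 0 - 2 - 6 - 1: 3+3+4+1 = 11
11 - 0 - 6 - 1: 3+7+1 = 11
The minimum is 9 via 11 - 0 - 4 - 1.

9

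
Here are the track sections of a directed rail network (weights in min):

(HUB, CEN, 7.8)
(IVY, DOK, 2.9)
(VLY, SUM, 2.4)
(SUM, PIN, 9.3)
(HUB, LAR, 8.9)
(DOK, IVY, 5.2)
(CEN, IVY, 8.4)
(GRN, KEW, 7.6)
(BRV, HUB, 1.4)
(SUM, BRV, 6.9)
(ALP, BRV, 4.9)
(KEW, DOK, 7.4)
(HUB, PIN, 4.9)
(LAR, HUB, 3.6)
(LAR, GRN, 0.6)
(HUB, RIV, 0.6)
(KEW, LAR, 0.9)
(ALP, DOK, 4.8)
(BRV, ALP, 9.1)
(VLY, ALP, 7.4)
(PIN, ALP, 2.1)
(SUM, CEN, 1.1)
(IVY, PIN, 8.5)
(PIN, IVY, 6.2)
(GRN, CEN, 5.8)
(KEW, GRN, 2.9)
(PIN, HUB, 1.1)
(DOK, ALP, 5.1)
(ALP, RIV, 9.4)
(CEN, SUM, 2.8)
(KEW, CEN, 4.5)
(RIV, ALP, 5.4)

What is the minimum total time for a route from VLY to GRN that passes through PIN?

Shortest VLY→PIN: VLY → SUM → PIN = 11.7
Shortest PIN→GRN: PIN → HUB → LAR → GRN = 10.6
Total via PIN: 11.7 + 10.6 = 22.3 min.

22.3 min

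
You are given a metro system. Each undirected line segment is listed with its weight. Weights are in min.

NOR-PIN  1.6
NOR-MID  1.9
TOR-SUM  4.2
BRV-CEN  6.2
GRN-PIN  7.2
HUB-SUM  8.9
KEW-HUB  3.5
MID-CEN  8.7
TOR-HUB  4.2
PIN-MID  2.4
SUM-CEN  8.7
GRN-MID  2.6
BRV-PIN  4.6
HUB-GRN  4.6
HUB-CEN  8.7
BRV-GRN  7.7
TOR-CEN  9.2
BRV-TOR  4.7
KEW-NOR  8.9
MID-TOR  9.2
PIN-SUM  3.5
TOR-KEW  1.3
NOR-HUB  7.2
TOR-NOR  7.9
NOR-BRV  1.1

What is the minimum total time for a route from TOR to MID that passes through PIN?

9.8 min

Best TOR to PIN: TOR–BRV–NOR–PIN costing 7.4
Shortest PIN→MID: PIN–MID = 2.4
Total via PIN: 7.4 + 2.4 = 9.8 min.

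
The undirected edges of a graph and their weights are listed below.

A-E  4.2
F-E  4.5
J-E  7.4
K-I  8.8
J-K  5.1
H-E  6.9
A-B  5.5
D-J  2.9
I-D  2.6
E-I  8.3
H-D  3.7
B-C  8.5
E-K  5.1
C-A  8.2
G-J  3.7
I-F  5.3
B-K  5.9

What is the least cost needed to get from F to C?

Settle nodes by increasing distance from F:
F: 0
E: 4.5  (via F)
I: 5.3  (via F)
D: 7.9  (via I)
A: 8.7  (via E)
K: 9.6  (via E)
J: 10.8  (via D)
H: 11.4  (via E)
B: 14.2  (via A)
G: 14.5  (via J)
C: 16.9  (via A)
Shortest route: F–E–A–C = 16.9.

16.9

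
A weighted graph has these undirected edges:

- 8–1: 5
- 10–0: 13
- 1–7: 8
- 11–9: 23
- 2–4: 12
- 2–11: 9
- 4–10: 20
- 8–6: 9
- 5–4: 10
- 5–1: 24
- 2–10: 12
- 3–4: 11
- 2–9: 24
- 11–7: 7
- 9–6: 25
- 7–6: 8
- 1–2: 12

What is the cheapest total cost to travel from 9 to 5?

Running Dijkstra from 9:
9: 0
11: 23  (via 9)
2: 24  (via 9)
6: 25  (via 9)
7: 30  (via 11)
8: 34  (via 6)
1: 36  (via 2)
4: 36  (via 2)
10: 36  (via 2)
5: 46  (via 4)
Shortest route: 9 → 2 → 4 → 5 = 46.

46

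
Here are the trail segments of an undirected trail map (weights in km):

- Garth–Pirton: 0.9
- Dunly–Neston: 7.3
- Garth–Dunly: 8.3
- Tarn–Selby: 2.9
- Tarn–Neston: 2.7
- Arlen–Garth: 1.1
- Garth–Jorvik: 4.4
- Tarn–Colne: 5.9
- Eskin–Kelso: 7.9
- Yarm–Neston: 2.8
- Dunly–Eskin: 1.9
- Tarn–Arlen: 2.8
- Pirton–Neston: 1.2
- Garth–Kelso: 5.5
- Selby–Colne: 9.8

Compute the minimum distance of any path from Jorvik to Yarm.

Shortest distances from Jorvik:
Jorvik: 0
Garth: 4.4  (via Jorvik)
Pirton: 5.3  (via Garth)
Arlen: 5.5  (via Garth)
Neston: 6.5  (via Pirton)
Tarn: 8.3  (via Arlen)
Yarm: 9.3  (via Neston)
Shortest route: Jorvik → Garth → Pirton → Neston → Yarm = 9.3 km.

9.3 km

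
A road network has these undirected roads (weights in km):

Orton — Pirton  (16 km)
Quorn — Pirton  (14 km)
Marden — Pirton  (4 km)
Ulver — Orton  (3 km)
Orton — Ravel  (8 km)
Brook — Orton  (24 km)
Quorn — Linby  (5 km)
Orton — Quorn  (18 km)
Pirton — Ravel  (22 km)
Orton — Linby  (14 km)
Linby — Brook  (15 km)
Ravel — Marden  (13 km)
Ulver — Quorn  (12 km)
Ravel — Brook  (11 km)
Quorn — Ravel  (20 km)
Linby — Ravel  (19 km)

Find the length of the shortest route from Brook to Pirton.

28 km

Compare a few routes:
Brook–Ravel–Orton–Pirton: 11+8+16 = 35
Brook–Ravel–Marden–Pirton: 11+13+4 = 28
Brook–Linby–Quorn–Pirton: 15+5+14 = 34
Brook–Ravel–Pirton: 11+22 = 33
The minimum is 28 km via Brook–Ravel–Marden–Pirton.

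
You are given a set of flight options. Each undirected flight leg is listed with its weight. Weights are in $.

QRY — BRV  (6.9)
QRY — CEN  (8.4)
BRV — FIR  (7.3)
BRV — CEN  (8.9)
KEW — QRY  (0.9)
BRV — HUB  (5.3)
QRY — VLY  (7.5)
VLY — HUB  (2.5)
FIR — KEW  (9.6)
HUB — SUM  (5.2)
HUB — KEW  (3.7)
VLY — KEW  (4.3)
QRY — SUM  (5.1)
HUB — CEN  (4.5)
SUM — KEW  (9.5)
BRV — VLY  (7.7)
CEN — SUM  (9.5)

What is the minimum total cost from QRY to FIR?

$10.5

Running Dijkstra from QRY:
QRY: 0
KEW: 0.9  (via QRY)
HUB: 4.6  (via KEW)
SUM: 5.1  (via QRY)
VLY: 5.2  (via KEW)
BRV: 6.9  (via QRY)
CEN: 8.4  (via QRY)
FIR: 10.5  (via KEW)
Shortest route: QRY → KEW → FIR = $10.5.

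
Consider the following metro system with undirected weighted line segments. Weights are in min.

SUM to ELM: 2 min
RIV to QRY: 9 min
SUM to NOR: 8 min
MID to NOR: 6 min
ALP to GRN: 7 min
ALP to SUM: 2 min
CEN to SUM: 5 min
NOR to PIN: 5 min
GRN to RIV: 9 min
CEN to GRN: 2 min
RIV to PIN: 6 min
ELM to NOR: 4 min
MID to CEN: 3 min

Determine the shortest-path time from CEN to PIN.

14 min

Candidate routes:
CEN - SUM - ELM - NOR - PIN: 5+2+4+5 = 16
CEN - MID - NOR - PIN: 3+6+5 = 14
Cheapest is CEN - MID - NOR - PIN at 14 min.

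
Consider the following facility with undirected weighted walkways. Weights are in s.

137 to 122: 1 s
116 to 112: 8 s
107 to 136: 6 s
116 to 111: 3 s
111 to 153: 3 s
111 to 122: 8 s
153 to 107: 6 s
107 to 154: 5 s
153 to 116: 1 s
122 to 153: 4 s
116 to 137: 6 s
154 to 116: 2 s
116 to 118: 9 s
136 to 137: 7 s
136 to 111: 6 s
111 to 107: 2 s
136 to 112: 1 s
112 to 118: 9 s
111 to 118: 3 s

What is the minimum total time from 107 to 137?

10 s

Candidate routes:
107–111–116–153–122–137: 2+3+1+4+1 = 11
107–111–153–122–137: 2+3+4+1 = 10
107–111–116–137: 2+3+6 = 11
Cheapest is 107–111–153–122–137 at 10 s.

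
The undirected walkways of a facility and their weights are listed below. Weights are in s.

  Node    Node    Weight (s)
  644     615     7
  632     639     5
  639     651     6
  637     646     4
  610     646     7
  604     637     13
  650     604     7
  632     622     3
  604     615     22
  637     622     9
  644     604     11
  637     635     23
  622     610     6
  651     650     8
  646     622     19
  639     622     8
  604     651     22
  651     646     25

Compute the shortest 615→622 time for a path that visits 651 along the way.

Shortest 615→651: 615–644–604–650–651 = 33
Shortest 651→622: 651–639–622 = 14
Total via 651: 33 + 14 = 47 s.

47 s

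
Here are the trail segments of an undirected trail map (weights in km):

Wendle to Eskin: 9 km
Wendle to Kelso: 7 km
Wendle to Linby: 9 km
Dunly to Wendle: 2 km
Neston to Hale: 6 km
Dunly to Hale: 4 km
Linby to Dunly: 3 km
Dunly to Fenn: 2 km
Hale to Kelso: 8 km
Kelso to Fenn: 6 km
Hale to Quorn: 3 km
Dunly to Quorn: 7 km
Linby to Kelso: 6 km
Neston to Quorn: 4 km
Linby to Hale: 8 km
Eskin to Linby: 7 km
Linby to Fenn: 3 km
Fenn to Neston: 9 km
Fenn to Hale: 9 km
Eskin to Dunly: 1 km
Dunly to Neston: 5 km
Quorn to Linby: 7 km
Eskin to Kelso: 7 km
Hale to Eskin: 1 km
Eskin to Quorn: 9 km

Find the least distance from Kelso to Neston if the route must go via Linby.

Shortest Kelso→Linby: Kelso → Linby = 6
Best Linby to Neston: Linby → Dunly → Neston costing 8
Total via Linby: 6 + 8 = 14 km.

14 km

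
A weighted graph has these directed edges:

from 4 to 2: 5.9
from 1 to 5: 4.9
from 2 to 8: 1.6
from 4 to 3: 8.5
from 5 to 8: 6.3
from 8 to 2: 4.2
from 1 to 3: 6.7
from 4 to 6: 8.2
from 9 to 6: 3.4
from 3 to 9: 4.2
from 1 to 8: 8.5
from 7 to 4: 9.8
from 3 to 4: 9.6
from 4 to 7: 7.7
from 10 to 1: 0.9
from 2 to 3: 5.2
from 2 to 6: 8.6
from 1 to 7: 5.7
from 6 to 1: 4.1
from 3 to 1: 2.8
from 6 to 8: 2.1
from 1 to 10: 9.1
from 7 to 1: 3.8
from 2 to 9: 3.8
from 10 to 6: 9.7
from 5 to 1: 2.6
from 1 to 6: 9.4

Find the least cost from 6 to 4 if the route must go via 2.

21.1

Shortest 6→2: 6–8–2 = 6.3
Best 2 to 4: 2–3–4 costing 14.8
Total via 2: 6.3 + 14.8 = 21.1.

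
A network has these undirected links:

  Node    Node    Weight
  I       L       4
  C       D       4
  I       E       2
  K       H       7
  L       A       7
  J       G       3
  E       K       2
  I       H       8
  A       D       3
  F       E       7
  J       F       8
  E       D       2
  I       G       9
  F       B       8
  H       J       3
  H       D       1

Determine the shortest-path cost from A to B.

20

Compare a few routes:
A → D → H → J → F → B: 3+1+3+8+8 = 23
A → D → E → F → B: 3+2+7+8 = 20
Cheapest is A → D → E → F → B at 20.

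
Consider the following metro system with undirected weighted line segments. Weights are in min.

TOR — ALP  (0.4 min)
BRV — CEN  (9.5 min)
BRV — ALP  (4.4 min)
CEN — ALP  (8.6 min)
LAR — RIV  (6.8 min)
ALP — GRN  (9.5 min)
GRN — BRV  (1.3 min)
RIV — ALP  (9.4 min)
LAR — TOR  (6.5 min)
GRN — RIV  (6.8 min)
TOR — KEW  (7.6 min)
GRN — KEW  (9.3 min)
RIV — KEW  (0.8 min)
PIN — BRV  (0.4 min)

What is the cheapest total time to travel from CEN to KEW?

16.6 min

Running Dijkstra from CEN:
CEN: 0
ALP: 8.6  (via CEN)
TOR: 9  (via ALP)
BRV: 9.5  (via CEN)
PIN: 9.9  (via BRV)
GRN: 10.8  (via BRV)
LAR: 15.5  (via TOR)
KEW: 16.6  (via TOR)
Shortest route: CEN → ALP → TOR → KEW = 16.6 min.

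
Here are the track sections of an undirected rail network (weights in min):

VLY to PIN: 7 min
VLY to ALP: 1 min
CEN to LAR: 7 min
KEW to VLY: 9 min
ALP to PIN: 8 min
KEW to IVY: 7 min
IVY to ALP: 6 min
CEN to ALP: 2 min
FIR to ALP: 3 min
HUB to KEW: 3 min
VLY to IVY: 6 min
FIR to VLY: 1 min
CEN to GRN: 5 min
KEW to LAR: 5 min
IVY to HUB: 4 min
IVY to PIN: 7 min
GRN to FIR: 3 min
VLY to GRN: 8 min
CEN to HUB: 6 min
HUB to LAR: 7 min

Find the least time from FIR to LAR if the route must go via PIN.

Shortest FIR→PIN: FIR → VLY → PIN = 8
Best PIN to LAR: PIN → ALP → CEN → LAR costing 17
Total via PIN: 8 + 17 = 25 min.

25 min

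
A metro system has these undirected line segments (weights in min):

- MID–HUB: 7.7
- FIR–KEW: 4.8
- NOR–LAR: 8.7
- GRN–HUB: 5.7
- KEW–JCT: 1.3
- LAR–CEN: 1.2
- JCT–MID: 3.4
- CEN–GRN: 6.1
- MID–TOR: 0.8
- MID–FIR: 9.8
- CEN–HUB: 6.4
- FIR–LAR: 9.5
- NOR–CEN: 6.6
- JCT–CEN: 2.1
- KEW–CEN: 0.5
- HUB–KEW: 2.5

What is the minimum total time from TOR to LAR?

Running Dijkstra from TOR:
TOR: 0
MID: 0.8  (via TOR)
JCT: 4.2  (via MID)
KEW: 5.5  (via JCT)
CEN: 6  (via KEW)
LAR: 7.2  (via CEN)
Shortest route: TOR–MID–JCT–KEW–CEN–LAR = 7.2 min.

7.2 min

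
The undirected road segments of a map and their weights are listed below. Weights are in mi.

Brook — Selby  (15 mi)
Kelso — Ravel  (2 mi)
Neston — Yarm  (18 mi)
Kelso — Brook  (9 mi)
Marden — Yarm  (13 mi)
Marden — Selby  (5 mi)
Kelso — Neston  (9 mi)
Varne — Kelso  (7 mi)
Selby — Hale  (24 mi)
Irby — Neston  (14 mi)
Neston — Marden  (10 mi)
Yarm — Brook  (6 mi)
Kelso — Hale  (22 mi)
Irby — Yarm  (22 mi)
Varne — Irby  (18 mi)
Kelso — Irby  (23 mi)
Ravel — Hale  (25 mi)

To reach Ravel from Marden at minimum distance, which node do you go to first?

Neston

Compare a few routes:
Marden - Yarm - Neston - Kelso - Ravel: 13+18+9+2 = 42
Marden - Neston - Kelso - Ravel: 10+9+2 = 21
Marden - Selby - Brook - Kelso - Ravel: 5+15+9+2 = 31
Marden - Yarm - Brook - Kelso - Ravel: 13+6+9+2 = 30
The minimum is 21 mi via Marden - Neston - Kelso - Ravel.
So from Marden the first move is to Neston.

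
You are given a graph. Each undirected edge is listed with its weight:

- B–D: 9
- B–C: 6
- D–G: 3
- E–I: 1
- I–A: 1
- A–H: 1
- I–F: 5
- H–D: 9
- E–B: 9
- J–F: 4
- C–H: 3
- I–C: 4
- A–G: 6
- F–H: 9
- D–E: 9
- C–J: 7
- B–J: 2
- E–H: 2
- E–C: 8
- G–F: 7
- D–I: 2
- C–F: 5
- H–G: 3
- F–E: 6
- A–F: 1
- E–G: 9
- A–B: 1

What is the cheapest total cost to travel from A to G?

4

Candidate routes:
A → I → E → H → G: 1+1+2+3 = 7
A → H → G: 1+3 = 4
A → I → D → G: 1+2+3 = 6
A → G: 6 = 6
The minimum is 4 via A → H → G.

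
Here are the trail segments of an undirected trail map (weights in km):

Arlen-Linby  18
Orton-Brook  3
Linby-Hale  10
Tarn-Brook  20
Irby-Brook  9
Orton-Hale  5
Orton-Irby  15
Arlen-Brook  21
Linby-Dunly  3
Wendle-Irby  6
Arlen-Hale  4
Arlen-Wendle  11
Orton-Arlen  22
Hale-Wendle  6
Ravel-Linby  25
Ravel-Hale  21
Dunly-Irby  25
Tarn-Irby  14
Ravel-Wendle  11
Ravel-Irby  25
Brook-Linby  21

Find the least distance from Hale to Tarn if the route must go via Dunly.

52 km

Shortest Hale→Dunly: Hale → Linby → Dunly = 13
Shortest Dunly→Tarn: Dunly → Irby → Tarn = 39
Total via Dunly: 13 + 39 = 52 km.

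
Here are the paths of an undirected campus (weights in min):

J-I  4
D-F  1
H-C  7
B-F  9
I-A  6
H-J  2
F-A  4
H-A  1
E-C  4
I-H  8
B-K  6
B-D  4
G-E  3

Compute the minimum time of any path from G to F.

Candidate routes:
G → E → C → H → J → I → A → F: 3+4+7+2+4+6+4 = 30
G → E → C → H → A → F: 3+4+7+1+4 = 19
Cheapest is G → E → C → H → A → F at 19 min.

19 min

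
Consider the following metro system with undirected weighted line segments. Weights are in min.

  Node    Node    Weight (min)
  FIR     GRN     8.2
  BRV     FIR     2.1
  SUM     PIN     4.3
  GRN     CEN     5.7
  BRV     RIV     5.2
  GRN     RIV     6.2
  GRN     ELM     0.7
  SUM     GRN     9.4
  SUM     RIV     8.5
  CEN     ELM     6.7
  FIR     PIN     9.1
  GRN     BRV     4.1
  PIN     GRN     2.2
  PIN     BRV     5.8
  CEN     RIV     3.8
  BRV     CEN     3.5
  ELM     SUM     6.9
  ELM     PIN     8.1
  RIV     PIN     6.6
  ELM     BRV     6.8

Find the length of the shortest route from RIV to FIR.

7.3 min

Candidate routes:
RIV - CEN - BRV - FIR: 3.8+3.5+2.1 = 9.4
RIV - GRN - BRV - FIR: 6.2+4.1+2.1 = 12.4
RIV - BRV - FIR: 5.2+2.1 = 7.3
Cheapest is RIV - BRV - FIR at 7.3 min.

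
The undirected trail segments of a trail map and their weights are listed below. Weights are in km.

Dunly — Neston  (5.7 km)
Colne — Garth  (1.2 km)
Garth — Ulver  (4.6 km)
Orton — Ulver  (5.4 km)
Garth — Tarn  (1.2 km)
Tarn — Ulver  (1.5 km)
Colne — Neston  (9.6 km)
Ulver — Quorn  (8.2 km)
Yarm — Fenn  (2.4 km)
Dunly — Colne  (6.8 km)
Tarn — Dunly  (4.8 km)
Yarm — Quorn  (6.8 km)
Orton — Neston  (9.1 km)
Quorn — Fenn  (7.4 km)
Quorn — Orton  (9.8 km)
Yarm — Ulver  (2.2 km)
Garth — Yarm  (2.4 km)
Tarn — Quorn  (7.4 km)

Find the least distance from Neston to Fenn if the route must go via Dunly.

16.5 km

Best Neston to Dunly: Neston–Dunly costing 5.7
Best Dunly to Fenn: Dunly–Tarn–Garth–Yarm–Fenn costing 10.8
Total via Dunly: 5.7 + 10.8 = 16.5 km.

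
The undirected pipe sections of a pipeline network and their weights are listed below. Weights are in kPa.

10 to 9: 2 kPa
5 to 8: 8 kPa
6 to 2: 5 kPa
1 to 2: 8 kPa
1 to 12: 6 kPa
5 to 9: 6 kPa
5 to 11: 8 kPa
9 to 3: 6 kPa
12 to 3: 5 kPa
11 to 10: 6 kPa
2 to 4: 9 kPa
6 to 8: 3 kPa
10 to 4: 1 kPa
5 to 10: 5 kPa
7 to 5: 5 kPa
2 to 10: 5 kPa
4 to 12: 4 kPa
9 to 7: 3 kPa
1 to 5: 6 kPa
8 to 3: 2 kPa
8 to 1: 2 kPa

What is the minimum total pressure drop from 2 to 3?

10 kPa

Enumerating some paths:
2 → 6 → 8 → 3: 5+3+2 = 10
2 → 1 → 8 → 3: 8+2+2 = 12
Cheapest is 2 → 6 → 8 → 3 at 10 kPa.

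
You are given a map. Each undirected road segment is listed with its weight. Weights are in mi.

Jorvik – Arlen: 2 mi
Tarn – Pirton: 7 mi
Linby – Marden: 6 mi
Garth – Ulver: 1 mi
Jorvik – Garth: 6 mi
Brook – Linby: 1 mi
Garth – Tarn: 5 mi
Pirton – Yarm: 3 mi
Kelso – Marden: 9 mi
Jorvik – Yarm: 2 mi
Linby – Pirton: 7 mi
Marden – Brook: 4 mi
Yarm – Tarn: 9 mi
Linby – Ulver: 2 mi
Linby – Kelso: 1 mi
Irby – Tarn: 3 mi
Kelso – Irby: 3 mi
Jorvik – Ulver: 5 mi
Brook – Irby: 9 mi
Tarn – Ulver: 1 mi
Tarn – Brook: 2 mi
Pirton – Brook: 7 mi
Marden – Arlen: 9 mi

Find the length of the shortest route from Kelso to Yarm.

10 mi

Candidate routes:
Kelso–Linby–Ulver–Jorvik–Yarm: 1+2+5+2 = 10
Kelso–Linby–Pirton–Yarm: 1+7+3 = 11
Kelso–Linby–Brook–Pirton–Yarm: 1+1+7+3 = 12
Cheapest is Kelso–Linby–Ulver–Jorvik–Yarm at 10 mi.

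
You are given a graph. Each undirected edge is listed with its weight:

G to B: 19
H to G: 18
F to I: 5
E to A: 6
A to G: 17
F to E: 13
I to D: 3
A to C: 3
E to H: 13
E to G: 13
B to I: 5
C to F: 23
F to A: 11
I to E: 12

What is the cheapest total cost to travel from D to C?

Settle nodes by increasing distance from D:
D: 0
I: 3  (via D)
B: 8  (via I)
F: 8  (via I)
E: 15  (via I)
A: 19  (via F)
C: 22  (via A)
Shortest route: D–I–F–A–C = 22.

22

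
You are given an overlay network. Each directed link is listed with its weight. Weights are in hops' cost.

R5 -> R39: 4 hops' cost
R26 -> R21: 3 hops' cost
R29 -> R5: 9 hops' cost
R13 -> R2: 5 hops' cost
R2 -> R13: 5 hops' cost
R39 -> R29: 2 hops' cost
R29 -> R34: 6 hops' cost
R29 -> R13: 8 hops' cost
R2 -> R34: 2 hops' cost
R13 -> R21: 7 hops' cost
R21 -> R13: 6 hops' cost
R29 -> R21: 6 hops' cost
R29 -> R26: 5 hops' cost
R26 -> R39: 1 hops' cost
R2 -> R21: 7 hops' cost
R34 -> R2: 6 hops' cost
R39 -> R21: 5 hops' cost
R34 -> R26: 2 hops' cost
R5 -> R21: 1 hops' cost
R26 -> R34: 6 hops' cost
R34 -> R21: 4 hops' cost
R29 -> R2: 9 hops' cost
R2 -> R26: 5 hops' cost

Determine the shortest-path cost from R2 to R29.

Running Dijkstra from R2:
R2: 0
R34: 2  (via R2)
R26: 4  (via R34)
R13: 5  (via R2)
R39: 5  (via R26)
R21: 6  (via R34)
R29: 7  (via R39)
Shortest route: R2–R34–R26–R39–R29 = 7 hops' cost.

7 hops' cost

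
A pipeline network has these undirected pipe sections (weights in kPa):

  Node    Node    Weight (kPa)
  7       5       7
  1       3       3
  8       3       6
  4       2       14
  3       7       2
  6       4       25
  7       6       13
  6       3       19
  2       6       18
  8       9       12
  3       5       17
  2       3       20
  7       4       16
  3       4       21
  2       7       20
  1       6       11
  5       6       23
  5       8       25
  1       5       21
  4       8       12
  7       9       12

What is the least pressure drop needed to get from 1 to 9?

Enumerating some paths:
1–3–7–9: 3+2+12 = 17
1–6–7–9: 11+13+12 = 36
1–3–8–9: 3+6+12 = 21
The minimum is 17 kPa via 1–3–7–9.

17 kPa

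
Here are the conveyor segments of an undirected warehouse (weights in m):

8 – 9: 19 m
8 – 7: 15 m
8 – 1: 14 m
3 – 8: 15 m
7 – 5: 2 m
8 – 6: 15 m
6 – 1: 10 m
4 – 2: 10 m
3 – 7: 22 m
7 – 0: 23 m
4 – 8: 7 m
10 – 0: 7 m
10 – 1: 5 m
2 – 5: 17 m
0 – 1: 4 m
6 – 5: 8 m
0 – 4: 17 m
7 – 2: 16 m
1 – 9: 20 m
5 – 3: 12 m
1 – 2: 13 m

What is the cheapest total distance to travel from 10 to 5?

23 m

Compare a few routes:
10–0–1–6–5: 7+4+10+8 = 29
10–1–6–5: 5+10+8 = 23
The minimum is 23 m via 10–1–6–5.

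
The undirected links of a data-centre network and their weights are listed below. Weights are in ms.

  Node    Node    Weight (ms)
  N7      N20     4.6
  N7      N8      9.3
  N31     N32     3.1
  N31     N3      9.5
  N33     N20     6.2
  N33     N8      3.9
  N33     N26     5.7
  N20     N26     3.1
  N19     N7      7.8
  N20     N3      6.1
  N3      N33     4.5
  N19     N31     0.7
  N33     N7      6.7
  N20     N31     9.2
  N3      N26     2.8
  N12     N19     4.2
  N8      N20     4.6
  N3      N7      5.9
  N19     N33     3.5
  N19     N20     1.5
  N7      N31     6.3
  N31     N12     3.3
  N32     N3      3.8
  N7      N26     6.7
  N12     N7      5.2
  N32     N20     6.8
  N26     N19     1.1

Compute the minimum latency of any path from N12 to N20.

5.5 ms

Settle nodes by increasing distance from N12:
N12: 0
N31: 3.3  (via N12)
N19: 4  (via N31)
N26: 5.1  (via N19)
N7: 5.2  (via N12)
N20: 5.5  (via N19)
Shortest route: N12–N31–N19–N20 = 5.5 ms.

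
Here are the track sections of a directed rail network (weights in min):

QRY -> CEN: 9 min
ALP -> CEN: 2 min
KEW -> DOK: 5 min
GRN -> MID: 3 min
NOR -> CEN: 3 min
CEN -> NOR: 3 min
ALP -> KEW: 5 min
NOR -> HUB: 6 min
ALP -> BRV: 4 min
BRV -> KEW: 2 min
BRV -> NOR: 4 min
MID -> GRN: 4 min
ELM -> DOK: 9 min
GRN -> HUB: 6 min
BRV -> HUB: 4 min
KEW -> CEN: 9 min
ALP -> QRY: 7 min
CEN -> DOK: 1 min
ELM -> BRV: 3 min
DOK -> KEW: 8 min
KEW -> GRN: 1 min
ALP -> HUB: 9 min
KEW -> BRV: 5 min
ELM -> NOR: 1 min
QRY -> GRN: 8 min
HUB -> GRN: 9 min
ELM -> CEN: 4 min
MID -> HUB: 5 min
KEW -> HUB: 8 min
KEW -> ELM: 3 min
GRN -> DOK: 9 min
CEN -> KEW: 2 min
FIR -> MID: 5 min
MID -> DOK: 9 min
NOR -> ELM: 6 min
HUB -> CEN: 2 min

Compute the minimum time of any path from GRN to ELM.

Candidate routes:
GRN–MID–HUB–CEN–KEW–ELM: 3+5+2+2+3 = 15
GRN–HUB–CEN–KEW–ELM: 6+2+2+3 = 13
GRN–HUB–CEN–NOR–ELM: 6+2+3+6 = 17
GRN–MID–HUB–CEN–NOR–ELM: 3+5+2+3+6 = 19
Cheapest is GRN–HUB–CEN–KEW–ELM at 13 min.

13 min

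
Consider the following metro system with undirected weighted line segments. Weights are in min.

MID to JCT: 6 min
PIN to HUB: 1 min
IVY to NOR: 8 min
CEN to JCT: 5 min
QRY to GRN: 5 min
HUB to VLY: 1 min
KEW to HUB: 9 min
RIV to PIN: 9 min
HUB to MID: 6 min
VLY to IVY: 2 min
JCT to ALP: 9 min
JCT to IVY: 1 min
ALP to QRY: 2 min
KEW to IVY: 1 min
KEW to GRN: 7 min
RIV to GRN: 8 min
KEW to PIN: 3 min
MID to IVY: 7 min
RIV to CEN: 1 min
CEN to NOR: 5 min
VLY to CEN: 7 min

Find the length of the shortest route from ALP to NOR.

Running Dijkstra from ALP:
ALP: 0
QRY: 2  (via ALP)
GRN: 7  (via QRY)
JCT: 9  (via ALP)
IVY: 10  (via JCT)
KEW: 11  (via IVY)
VLY: 12  (via IVY)
HUB: 13  (via VLY)
PIN: 14  (via KEW)
CEN: 14  (via JCT)
RIV: 15  (via GRN)
MID: 15  (via JCT)
NOR: 18  (via IVY)
Shortest route: ALP → JCT → IVY → NOR = 18 min.

18 min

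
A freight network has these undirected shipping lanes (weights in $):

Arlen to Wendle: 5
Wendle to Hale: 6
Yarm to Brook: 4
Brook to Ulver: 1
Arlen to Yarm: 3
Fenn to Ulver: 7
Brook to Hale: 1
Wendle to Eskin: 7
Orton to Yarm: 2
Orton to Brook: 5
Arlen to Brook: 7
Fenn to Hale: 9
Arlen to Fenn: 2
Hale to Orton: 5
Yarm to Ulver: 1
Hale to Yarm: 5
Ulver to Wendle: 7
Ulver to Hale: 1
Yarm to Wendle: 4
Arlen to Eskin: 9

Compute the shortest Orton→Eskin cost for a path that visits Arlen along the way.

Best Orton to Arlen: Orton–Yarm–Arlen costing 5
Shortest Arlen→Eskin: Arlen–Eskin = 9
Total via Arlen: 5 + 9 = $14.

$14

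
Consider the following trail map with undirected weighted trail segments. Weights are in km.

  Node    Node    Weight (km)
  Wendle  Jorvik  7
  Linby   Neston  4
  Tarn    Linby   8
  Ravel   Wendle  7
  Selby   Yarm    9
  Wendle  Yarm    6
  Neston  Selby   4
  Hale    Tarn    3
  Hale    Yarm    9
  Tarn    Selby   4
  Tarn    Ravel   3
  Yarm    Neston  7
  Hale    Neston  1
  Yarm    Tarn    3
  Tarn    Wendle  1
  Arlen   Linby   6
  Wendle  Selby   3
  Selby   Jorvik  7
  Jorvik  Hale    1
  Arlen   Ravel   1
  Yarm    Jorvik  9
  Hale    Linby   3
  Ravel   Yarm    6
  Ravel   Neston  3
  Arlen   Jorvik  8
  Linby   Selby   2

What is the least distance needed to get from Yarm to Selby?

7 km

Enumerating some paths:
Yarm → Tarn → Selby: 3+4 = 7
Yarm → Selby: 9 = 9
The minimum is 7 km via Yarm → Tarn → Selby.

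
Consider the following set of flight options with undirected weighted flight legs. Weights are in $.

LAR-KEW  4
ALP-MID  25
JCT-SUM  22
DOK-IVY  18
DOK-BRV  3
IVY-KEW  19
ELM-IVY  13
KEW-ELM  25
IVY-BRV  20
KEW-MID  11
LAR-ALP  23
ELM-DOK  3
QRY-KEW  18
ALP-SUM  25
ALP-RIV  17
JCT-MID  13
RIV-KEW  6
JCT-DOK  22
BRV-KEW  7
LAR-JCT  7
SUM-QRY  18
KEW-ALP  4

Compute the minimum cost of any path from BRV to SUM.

$36

Candidate routes:
BRV–KEW–LAR–JCT–SUM: 7+4+7+22 = 40
BRV–KEW–ALP–SUM: 7+4+25 = 36
Cheapest is BRV–KEW–ALP–SUM at $36.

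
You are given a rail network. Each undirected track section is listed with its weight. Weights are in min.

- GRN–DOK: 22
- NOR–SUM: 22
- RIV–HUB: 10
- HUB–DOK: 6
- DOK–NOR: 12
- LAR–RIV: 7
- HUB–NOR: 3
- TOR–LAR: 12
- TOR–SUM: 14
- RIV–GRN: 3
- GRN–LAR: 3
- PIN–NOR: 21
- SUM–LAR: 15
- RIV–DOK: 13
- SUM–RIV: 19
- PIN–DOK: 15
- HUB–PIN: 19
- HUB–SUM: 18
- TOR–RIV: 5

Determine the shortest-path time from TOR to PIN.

Running Dijkstra from TOR:
TOR: 0
RIV: 5  (via TOR)
GRN: 8  (via RIV)
LAR: 11  (via GRN)
SUM: 14  (via TOR)
HUB: 15  (via RIV)
NOR: 18  (via HUB)
DOK: 18  (via RIV)
PIN: 33  (via DOK)
Shortest route: TOR → RIV → DOK → PIN = 33 min.

33 min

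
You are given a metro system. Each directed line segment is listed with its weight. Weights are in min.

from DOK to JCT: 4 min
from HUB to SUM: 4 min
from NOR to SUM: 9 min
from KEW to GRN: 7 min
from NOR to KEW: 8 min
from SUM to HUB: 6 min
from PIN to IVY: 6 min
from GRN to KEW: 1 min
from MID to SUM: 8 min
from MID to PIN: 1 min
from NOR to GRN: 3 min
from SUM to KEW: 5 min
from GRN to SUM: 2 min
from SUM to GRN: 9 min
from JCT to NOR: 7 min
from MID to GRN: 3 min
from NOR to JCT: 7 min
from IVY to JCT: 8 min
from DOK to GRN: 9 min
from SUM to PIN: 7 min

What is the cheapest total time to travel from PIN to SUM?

26 min

Settle nodes by increasing distance from PIN:
PIN: 0
IVY: 6  (via PIN)
JCT: 14  (via IVY)
NOR: 21  (via JCT)
GRN: 24  (via NOR)
KEW: 25  (via GRN)
SUM: 26  (via GRN)
Shortest route: PIN → IVY → JCT → NOR → GRN → SUM = 26 min.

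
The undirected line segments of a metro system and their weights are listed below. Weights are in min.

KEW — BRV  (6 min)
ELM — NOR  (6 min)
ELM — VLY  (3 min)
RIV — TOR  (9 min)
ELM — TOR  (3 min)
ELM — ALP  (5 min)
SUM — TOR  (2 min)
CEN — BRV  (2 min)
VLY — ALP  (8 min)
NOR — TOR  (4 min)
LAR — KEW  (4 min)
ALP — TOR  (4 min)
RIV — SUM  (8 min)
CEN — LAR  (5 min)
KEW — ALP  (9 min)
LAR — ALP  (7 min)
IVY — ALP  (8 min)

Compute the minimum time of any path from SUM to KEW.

Candidate routes:
SUM - TOR - ALP - KEW: 2+4+9 = 15
SUM - TOR - ALP - LAR - KEW: 2+4+7+4 = 17
The minimum is 15 min via SUM - TOR - ALP - KEW.

15 min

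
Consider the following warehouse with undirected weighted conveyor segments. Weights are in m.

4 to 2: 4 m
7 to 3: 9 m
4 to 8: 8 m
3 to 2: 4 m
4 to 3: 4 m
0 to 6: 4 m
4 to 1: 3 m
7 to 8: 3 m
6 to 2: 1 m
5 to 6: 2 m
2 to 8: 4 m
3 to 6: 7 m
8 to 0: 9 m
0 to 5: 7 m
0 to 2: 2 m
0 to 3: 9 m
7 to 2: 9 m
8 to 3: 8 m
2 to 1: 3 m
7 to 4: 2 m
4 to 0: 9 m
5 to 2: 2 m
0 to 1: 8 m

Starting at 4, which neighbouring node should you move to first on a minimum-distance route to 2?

Candidate routes:
4 → 2: 4 = 4
4 → 1 → 2: 3+3 = 6
The minimum is 4 m via 4 → 2.
So from 4 the first move is to 2.

2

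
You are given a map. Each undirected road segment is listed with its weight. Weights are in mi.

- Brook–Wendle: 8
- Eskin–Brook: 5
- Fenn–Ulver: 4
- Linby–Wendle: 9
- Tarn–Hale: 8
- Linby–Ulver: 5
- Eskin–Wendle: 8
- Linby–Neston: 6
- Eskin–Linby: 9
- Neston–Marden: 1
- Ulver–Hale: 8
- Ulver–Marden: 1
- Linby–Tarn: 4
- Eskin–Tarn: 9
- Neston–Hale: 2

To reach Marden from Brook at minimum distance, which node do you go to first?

Eskin

Compare a few routes:
Brook–Eskin–Linby–Neston–Marden: 5+9+6+1 = 21
Brook–Wendle–Linby–Ulver–Marden: 8+9+5+1 = 23
Brook–Eskin–Linby–Ulver–Marden: 5+9+5+1 = 20
Brook–Wendle–Linby–Neston–Marden: 8+9+6+1 = 24
The minimum is 20 mi via Brook–Eskin–Linby–Ulver–Marden.
So from Brook the first move is to Eskin.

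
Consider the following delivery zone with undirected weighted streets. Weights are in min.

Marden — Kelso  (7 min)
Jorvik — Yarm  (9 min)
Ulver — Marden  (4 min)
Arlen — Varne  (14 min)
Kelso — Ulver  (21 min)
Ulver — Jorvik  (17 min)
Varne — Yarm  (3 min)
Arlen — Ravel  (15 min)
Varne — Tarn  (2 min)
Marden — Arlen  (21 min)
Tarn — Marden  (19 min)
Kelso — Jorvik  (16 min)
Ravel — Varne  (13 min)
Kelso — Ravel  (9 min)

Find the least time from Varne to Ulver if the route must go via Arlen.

Shortest Varne→Arlen: Varne–Arlen = 14
Best Arlen to Ulver: Arlen–Marden–Ulver costing 25
Total via Arlen: 14 + 25 = 39 min.

39 min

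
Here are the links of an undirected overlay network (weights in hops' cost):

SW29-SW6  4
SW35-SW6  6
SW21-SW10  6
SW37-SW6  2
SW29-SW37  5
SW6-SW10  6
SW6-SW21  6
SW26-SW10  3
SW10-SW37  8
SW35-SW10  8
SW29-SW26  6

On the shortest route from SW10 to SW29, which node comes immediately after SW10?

Candidate routes:
SW10–SW26–SW29: 3+6 = 9
SW10–SW6–SW29: 6+4 = 10
SW10–SW37–SW29: 8+5 = 13
SW10–SW6–SW37–SW29: 6+2+5 = 13
The minimum is 9 hops' cost via SW10–SW26–SW29.
So from SW10 the first move is to SW26.

SW26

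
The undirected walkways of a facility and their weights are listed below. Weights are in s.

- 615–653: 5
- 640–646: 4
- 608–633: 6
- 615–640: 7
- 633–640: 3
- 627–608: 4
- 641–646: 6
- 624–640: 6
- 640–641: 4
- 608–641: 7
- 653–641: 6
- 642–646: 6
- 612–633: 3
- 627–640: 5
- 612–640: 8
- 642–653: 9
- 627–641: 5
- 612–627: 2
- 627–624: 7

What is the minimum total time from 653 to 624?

Candidate routes:
653 - 641 - 640 - 624: 6+4+6 = 16
653 - 615 - 640 - 624: 5+7+6 = 18
Cheapest is 653 - 641 - 640 - 624 at 16 s.

16 s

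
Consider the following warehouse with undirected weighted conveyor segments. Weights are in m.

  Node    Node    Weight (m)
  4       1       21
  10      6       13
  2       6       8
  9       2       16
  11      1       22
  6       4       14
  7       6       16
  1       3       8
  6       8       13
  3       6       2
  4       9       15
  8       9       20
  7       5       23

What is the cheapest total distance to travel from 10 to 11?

Running Dijkstra from 10:
10: 0
6: 13  (via 10)
3: 15  (via 6)
2: 21  (via 6)
1: 23  (via 3)
8: 26  (via 6)
4: 27  (via 6)
7: 29  (via 6)
9: 37  (via 2)
11: 45  (via 1)
Shortest route: 10–6–3–1–11 = 45 m.

45 m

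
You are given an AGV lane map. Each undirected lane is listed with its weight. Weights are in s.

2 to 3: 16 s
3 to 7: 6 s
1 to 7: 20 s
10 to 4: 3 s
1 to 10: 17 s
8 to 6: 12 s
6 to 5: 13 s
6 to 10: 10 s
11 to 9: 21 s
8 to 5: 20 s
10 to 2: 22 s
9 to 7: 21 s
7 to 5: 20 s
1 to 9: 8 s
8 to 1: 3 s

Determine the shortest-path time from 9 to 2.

43 s

Settle nodes by increasing distance from 9:
9: 0
1: 8  (via 9)
8: 11  (via 1)
7: 21  (via 9)
11: 21  (via 9)
6: 23  (via 8)
10: 25  (via 1)
3: 27  (via 7)
4: 28  (via 10)
5: 31  (via 8)
2: 43  (via 3)
Shortest route: 9 → 7 → 3 → 2 = 43 s.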